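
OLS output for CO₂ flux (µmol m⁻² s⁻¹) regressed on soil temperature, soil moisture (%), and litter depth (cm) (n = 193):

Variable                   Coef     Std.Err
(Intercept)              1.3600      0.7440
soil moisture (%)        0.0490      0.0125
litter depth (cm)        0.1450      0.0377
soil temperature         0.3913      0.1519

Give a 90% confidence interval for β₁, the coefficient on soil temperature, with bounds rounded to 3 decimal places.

(0.140, 0.642)

Read off: b = 0.3913, SE = 0.1519 for soil temperature.
df = n − k − 1 = 193 − 3 − 1 = 189.
t* = t_{0.05, 189} = 1.652956.
Margin = t* × SE = 1.652956 × 0.1519 = 0.25108.
CI: 0.3913 ± 0.25108 → (0.140, 0.642).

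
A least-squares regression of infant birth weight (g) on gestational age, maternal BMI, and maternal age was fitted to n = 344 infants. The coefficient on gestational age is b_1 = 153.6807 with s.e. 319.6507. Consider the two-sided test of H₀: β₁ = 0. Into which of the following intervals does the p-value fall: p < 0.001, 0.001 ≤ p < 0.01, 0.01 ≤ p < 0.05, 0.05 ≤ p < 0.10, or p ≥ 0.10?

p ≥ 0.10

t = 153.6807 / 319.6507 = 0.481.
df = n − k − 1 = 344 − 3 − 1 = 340.
Two-sided p = 2·P(T_{340} > |t|) ≈ 0.6310.
So p ≥ 0.10.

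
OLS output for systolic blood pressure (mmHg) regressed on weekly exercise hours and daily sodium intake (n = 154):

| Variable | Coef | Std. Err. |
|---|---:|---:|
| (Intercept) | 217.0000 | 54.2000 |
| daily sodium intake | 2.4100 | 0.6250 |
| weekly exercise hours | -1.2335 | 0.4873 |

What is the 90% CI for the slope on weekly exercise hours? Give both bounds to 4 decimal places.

Read off: b = -1.2335, SE = 0.4873 for weekly exercise hours.
df = n − k − 1 = 154 − 2 − 1 = 151.
t* = t_{0.05, 151} = 1.655007.
Margin = t* × SE = 1.655007 × 0.4873 = 0.806485.
CI: -1.2335 ± 0.806485 → (-2.0400, -0.4270).

(-2.0400, -0.4270)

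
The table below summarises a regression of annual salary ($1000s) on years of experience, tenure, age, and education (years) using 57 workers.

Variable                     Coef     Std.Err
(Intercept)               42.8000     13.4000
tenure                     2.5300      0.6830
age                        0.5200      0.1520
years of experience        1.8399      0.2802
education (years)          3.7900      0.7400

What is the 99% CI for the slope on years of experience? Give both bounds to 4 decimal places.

Read off: b = 1.8399, SE = 0.2802 for years of experience.
df = n − k − 1 = 57 − 4 − 1 = 52.
t* = t_{0.005, 52} = 2.673734.
Margin = t* × SE = 2.673734 × 0.2802 = 0.749180.
CI: 1.8399 ± 0.749180 → (1.0907, 2.5891).

(1.0907, 2.5891)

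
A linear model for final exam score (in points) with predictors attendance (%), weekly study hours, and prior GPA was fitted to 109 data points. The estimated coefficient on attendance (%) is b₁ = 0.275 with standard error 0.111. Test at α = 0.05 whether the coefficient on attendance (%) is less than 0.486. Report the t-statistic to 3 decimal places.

t = -1.901

H₀: β₁ = 0.486 vs H₁: β₁ < 0.486.
t = (b₁ − β₁⁰)/SE = (0.275 − 0.486) / 0.111 = -1.901.
df = n − k − 1 = 109 − 3 − 1 = 105.
One-sided p ≈ 0.0300, which is < 0.05, so reject H₀.
There is evidence that the true slope on attendance (%) is below 0.486 points per unit, holding the other predictors fixed.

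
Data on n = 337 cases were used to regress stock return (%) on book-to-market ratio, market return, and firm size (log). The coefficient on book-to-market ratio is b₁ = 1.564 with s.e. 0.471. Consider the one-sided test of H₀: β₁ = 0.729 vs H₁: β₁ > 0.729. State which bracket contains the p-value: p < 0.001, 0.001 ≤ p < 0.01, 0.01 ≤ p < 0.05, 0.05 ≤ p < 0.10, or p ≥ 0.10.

t = (1.564 − 0.729) / 0.471 = 1.773.
df = n − k − 1 = 337 − 3 − 1 = 333.
One-sided p = P(T_{333} > t) ≈ 0.0386.
So 0.01 ≤ p < 0.05.

0.01 ≤ p < 0.05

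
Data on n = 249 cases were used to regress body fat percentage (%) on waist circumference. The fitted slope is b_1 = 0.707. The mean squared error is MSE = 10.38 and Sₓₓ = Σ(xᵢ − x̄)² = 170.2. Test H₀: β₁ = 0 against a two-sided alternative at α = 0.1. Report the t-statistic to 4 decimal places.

SE(b_1) = √(MSE/Sₓₓ) = √(10.38/170.2) = 0.246956.
t = 0.707 / 0.246956 = 2.8629.
df = n − 2 = 247.
Two-sided p ≈ 0.0046, which is < 0.1, so reject H₀.
There is evidence that waist circumference is associated with body fat percentage.

t = 2.8629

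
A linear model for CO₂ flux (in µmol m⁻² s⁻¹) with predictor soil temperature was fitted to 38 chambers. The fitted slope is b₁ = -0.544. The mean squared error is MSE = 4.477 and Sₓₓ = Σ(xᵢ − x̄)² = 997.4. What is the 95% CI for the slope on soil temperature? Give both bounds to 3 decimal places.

(-0.680, -0.408)

SE(b₁) = √(MSE/Sₓₓ) = √(4.477/997.4) = 0.0669975.
df = n − 2 = 36.
t* = t_{0.025, 36} = 2.028094.
Margin = t* × SE = 2.028094 × 0.0669975 = 0.13588.
CI: -0.544 ± 0.13588 → (-0.680, -0.408).
With 95% confidence, each one-unit increase in soil temperature is associated with a change of between -0.680 and -0.408 µmol m⁻² s⁻¹ in CO₂ flux.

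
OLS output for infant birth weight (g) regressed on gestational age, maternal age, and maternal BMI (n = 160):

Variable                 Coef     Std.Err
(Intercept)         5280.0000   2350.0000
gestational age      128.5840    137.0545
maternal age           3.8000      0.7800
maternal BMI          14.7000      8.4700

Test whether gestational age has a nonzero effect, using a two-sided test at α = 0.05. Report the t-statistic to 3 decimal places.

Read off: b = 128.5840, SE = 137.0545 for gestational age.
H₀: β₁ = 0 vs H₁: β₁ ≠ 0.
t = 128.5840 / 137.0545 = 0.938.
df = n − k − 1 = 160 − 3 − 1 = 156.
Two-sided p ≈ 0.3496, which is ≥ 0.05, so fail to reject H₀.
The data do not give significant evidence of an association between gestational age and infant birth weight, after adjusting for the other predictors.

t = 0.938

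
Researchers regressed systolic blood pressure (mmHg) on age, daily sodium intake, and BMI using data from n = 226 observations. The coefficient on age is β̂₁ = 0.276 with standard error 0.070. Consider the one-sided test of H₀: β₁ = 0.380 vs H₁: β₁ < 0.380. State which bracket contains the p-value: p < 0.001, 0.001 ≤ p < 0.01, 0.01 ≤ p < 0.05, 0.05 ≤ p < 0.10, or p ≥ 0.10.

0.05 ≤ p < 0.10

t = (0.276 − 0.380) / 0.070 = -1.486.
df = n − k − 1 = 226 − 3 − 1 = 222.
One-sided p = P(T_{222} < t) ≈ 0.0694.
So 0.05 ≤ p < 0.10.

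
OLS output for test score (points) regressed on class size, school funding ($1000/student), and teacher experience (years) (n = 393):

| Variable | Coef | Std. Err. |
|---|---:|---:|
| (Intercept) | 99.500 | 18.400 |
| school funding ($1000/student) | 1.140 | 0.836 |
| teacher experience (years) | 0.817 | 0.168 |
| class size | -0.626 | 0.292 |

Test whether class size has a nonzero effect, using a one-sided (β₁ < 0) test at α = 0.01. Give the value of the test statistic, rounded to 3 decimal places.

t = -2.144

Read off: b = -0.626, SE = 0.292 for class size.
H₀: β₁ = 0 vs H₁: β₁ < 0.
t = -0.626 / 0.292 = -2.144.
df = n − k − 1 = 393 − 3 − 1 = 389.
One-sided p ≈ 0.0163, which is ≥ 0.01, so fail to reject H₀.
The data do not give significant evidence that the true slope on class size is negative, holding the other predictors fixed.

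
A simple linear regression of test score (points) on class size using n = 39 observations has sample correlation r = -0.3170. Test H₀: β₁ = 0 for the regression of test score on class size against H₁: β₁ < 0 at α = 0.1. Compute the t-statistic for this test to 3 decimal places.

t = -2.033

t = r·√(n − 2)/√(1 − r²) = -0.3170·√37/√0.899511 = -2.033.
df = n − 2 = 37.
One-sided p ≈ 0.0246, which is < 0.1, so reject H₀.
There is evidence of a linear association between class size and test score.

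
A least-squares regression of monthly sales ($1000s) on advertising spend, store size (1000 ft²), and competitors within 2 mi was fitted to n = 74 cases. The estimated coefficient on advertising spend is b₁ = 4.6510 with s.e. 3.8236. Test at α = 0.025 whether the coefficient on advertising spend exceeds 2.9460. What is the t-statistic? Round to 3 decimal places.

t = 0.446

H₀: β₁ = 2.9460 vs H₁: β₁ > 2.9460.
t = (b₁ − β₁⁰)/SE = (4.6510 − 2.9460) / 3.8236 = 0.446.
df = n − k − 1 = 74 − 3 − 1 = 70.
One-sided p ≈ 0.3285, which is ≥ 0.025, so fail to reject H₀.
The data do not give significant evidence that the true slope on advertising spend exceeds 2.9460 $1000s per unit, holding the other predictors fixed.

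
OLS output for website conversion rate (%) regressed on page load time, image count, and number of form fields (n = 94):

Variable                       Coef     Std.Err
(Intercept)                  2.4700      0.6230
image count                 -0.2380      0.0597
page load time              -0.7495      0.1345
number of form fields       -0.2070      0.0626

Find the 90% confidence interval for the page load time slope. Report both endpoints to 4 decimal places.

Read off: b = -0.7495, SE = 0.1345 for page load time.
df = n − k − 1 = 94 − 3 − 1 = 90.
t* = t_{0.05, 90} = 1.661961.
Margin = t* × SE = 1.661961 × 0.1345 = 0.223534.
CI: -0.7495 ± 0.223534 → (-0.9730, -0.5260).

(-0.9730, -0.5260)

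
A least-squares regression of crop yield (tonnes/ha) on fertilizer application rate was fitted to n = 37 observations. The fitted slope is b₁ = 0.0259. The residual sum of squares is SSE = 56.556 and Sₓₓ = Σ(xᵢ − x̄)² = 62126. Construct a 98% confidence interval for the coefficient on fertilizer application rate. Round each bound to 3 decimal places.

MSE = SSE/(n − 2) = 56.556/35 = 1.61589.
SE(b₁) = √(MSE/Sₓₓ) = √(1.61589/62126) = 0.00509998.
df = n − 2 = 35.
t* = t_{0.01, 35} = 2.437723.
Margin = t* × SE = 2.437723 × 0.00509998 = 0.01243.
CI: 0.0259 ± 0.01243 → (0.013, 0.038).
With 98% confidence, each one-unit increase in fertilizer application rate is associated with a change of between 0.013 and 0.038 tonnes/ha in crop yield.

(0.013, 0.038)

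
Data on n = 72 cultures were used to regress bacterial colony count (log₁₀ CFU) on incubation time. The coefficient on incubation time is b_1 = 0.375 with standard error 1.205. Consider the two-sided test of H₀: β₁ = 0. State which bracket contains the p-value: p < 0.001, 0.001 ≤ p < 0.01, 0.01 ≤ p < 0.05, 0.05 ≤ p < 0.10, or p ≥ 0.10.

p ≥ 0.10

t = 0.375 / 1.205 = 0.311.
df = n − 2 = 72 − 2 = 70.
Two-sided p = 2·P(T_{70} > |t|) ≈ 0.7566.
So p ≥ 0.10.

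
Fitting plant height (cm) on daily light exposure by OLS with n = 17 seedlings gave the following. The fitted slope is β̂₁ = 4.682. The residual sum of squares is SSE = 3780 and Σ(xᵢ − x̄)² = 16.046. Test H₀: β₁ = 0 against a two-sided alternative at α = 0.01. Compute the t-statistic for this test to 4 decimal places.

t = 1.1814

MSE = SSE/(n − 2) = 3780/15 = 252.
SE(β̂₁) = √(MSE/Sₓₓ) = √(252/16.046) = 3.96293.
t = 4.682 / 3.96293 = 1.1814.
df = n − 2 = 15.
Two-sided p ≈ 0.2558, which is ≥ 0.01, so fail to reject H₀.
The data do not give significant evidence of an association between daily light exposure and plant height.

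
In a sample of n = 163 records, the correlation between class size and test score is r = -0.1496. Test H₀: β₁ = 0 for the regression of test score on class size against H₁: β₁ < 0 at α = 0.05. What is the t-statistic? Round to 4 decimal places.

t = -1.9198

t = r·√(n − 2)/√(1 − r²) = -0.1496·√161/√0.97762 = -1.9198.
df = n − 2 = 161.
One-sided p ≈ 0.0283, which is < 0.05, so reject H₀.
There is evidence of a linear association between class size and test score.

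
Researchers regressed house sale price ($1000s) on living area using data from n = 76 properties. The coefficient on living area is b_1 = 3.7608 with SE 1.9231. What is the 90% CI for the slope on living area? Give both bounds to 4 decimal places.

df = n − 2 = 76 − 2 = 74.
t* = t_{0.05, 74} = 1.665707.
Margin = t* × SE = 1.665707 × 1.9231 = 3.203321.
CI: 3.7608 ± 3.203321 → (0.5575, 6.9641).
With 90% confidence, each one-unit increase in living area is associated with a change of between 0.5575 and 6.9641 $1000s in house sale price.

(0.5575, 6.9641)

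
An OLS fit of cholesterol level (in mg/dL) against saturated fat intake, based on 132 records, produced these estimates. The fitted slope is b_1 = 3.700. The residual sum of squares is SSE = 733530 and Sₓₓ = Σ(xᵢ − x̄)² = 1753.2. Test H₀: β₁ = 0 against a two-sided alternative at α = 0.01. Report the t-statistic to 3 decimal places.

MSE = SSE/(n − 2) = 733530/130 = 5642.54.
SE(b_1) = √(MSE/Sₓₓ) = √(5642.54/1753.2) = 1.794.
t = 3.700 / 1.794 = 2.062.
df = n − 2 = 130.
Two-sided p ≈ 0.0412, which is ≥ 0.01, so fail to reject H₀.
The data do not give significant evidence of an association between saturated fat intake and cholesterol level.

t = 2.062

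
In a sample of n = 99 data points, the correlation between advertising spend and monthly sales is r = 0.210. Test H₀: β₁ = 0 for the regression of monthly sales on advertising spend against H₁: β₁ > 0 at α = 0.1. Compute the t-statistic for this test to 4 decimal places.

t = r·√(n − 2)/√(1 − r²) = 0.210·√97/√0.9559 = 2.1154.
df = n − 2 = 97.
One-sided p ≈ 0.0185, which is < 0.1, so reject H₀.
There is evidence of a linear association between advertising spend and monthly sales.

t = 2.1154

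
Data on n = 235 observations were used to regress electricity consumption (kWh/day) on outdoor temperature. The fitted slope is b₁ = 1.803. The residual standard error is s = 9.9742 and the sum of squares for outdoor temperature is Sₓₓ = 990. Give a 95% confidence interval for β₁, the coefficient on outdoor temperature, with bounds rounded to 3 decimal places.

(1.178, 2.428)

SE(b₁) = s/√Sₓₓ = 9.9742/√990 = 0.317001.
df = n − 2 = 233.
t* = t_{0.025, 233} = 1.970198.
Margin = t* × SE = 1.970198 × 0.317001 = 0.62455.
CI: 1.803 ± 0.62455 → (1.178, 2.428).
With 95% confidence, each one-unit increase in outdoor temperature is associated with a change of between 1.178 and 2.428 kWh/day in electricity consumption.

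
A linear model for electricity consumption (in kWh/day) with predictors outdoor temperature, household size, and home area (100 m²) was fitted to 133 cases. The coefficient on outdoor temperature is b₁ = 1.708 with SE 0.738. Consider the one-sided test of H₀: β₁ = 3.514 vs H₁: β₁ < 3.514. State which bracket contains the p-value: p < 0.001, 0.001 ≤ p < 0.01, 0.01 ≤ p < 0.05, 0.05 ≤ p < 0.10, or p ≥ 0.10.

t = (1.708 − 3.514) / 0.738 = -2.447.
df = n − k − 1 = 133 − 3 − 1 = 129.
One-sided p = P(T_{129} < t) ≈ 0.0079.
So 0.001 ≤ p < 0.01.

0.001 ≤ p < 0.01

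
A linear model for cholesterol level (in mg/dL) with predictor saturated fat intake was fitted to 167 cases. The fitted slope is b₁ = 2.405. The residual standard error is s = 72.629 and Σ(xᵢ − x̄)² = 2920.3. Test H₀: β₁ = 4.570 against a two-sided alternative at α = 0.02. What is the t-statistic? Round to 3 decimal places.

SE(b₁) = s/√Sₓₓ = 72.629/√2920.3 = 1.34399.
t = (2.405 − 4.570) / 1.34399 = -1.611.
df = n − 2 = 165.
Two-sided p ≈ 0.1091, which is ≥ 0.02, so fail to reject H₀.
The data are consistent with a true slope of 4.570 mg/dL per unit of saturated fat intake.

t = -1.611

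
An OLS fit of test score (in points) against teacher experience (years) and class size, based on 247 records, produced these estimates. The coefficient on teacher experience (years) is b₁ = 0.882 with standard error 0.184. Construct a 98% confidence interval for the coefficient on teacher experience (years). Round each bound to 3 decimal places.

(0.451, 1.313)

df = n − k − 1 = 247 − 2 − 1 = 244.
t* = t_{0.01, 244} = 2.341728.
Margin = t* × SE = 2.341728 × 0.184 = 0.43088.
CI: 0.882 ± 0.43088 → (0.451, 1.313).
With 98% confidence, each one-unit increase in teacher experience (years) is associated with a change of between 0.451 and 1.313 points in test score, holding the other predictors fixed.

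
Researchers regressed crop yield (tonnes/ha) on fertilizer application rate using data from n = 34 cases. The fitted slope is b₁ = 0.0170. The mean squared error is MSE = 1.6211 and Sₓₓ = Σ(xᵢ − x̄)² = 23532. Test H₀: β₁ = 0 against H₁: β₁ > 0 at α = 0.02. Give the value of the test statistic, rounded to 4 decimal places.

SE(b₁) = √(MSE/Sₓₓ) = √(1.6211/23532) = 0.00829995.
t = 0.0170 / 0.00829995 = 2.0482.
df = n − 2 = 32.
One-sided p ≈ 0.0244, which is ≥ 0.02, so fail to reject H₀.
The data do not give significant evidence that the true slope on fertilizer application rate is positive.

t = 2.0482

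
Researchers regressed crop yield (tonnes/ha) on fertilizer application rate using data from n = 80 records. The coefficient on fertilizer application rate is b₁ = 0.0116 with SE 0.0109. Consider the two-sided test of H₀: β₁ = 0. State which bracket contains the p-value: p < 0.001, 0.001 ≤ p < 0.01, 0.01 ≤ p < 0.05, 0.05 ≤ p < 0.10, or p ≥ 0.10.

t = 0.0116 / 0.0109 = 1.064.
df = n − 2 = 80 − 2 = 78.
Two-sided p = 2·P(T_{78} > |t|) ≈ 0.2905.
So p ≥ 0.10.

p ≥ 0.10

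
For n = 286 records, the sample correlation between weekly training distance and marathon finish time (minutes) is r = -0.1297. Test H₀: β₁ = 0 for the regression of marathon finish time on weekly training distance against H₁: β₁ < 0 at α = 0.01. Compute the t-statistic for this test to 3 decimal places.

t = r·√(n − 2)/√(1 − r²) = -0.1297·√284/√0.983178 = -2.204.
df = n − 2 = 284.
One-sided p ≈ 0.0142, which is ≥ 0.01, so fail to reject H₀.
The data do not give significant evidence of a linear association between weekly training distance and marathon finish time.

t = -2.204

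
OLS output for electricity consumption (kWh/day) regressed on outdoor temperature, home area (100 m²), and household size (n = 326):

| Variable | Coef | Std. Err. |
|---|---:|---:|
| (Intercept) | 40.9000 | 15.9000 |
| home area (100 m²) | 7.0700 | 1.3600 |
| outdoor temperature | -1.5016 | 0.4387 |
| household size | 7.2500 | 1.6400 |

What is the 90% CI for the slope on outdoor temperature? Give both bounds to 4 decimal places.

(-2.2253, -0.7779)

Read off: b = -1.5016, SE = 0.4387 for outdoor temperature.
df = n − k − 1 = 326 − 3 − 1 = 322.
t* = t_{0.05, 322} = 1.6496.
Margin = t* × SE = 1.6496 × 0.4387 = 0.723679.
CI: -1.5016 ± 0.723679 → (-2.2253, -0.7779).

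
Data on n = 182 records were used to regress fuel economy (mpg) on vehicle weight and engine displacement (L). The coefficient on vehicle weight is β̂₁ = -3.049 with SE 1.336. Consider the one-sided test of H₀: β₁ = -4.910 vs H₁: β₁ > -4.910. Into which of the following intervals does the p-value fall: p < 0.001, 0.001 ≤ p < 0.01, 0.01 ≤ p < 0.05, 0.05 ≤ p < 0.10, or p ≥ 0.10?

0.05 ≤ p < 0.10

t = (-3.049 − (-4.910)) / 1.336 = 1.393.
df = n − k − 1 = 182 − 2 − 1 = 179.
One-sided p = P(T_{179} > t) ≈ 0.0827.
So 0.05 ≤ p < 0.10.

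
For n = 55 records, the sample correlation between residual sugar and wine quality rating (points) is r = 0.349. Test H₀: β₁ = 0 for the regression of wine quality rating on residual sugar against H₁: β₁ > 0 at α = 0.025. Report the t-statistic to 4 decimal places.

t = 2.7112

t = r·√(n − 2)/√(1 − r²) = 0.349·√53/√0.878199 = 2.7112.
df = n − 2 = 53.
One-sided p ≈ 0.0045, which is < 0.025, so reject H₀.
There is evidence of a linear association between residual sugar and wine quality rating.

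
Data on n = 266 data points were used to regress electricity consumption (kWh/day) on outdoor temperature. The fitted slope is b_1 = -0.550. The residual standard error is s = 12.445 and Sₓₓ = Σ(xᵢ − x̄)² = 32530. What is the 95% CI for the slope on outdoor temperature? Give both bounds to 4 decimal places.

SE(b_1) = s/√Sₓₓ = 12.445/√32530 = 0.0690006.
df = n − 2 = 264.
t* = t_{0.025, 264} = 1.96899.
Margin = t* × SE = 1.96899 × 0.0690006 = 0.135862.
CI: -0.550 ± 0.135862 → (-0.6859, -0.4141).
With 95% confidence, each one-unit increase in outdoor temperature is associated with a change of between -0.6859 and -0.4141 kWh/day in electricity consumption.

(-0.6859, -0.4141)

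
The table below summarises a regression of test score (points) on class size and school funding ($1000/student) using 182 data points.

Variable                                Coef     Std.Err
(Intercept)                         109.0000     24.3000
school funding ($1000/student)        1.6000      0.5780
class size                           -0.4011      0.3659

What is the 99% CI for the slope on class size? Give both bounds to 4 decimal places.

(-1.3537, 0.5515)

Read off: b = -0.4011, SE = 0.3659 for class size.
df = n − k − 1 = 182 − 2 − 1 = 179.
t* = t_{0.005, 179} = 2.603574.
Margin = t* × SE = 2.603574 × 0.3659 = 0.952648.
CI: -0.4011 ± 0.952648 → (-1.3537, 0.5515).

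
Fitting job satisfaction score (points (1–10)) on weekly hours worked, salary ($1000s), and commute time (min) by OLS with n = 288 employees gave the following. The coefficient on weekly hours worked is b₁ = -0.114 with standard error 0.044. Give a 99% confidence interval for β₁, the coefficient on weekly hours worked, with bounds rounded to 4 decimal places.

df = n − k − 1 = 288 − 3 − 1 = 284.
t* = t_{0.005, 284} = 2.593251.
Margin = t* × SE = 2.593251 × 0.044 = 0.114103.
CI: -0.114 ± 0.114103 → (-0.2281, 0.0001).
With 99% confidence, each one-unit increase in weekly hours worked is associated with a change of between -0.2281 and 0.0001 points (1–10) in job satisfaction score, holding the other predictors fixed.

(-0.2281, 0.0001)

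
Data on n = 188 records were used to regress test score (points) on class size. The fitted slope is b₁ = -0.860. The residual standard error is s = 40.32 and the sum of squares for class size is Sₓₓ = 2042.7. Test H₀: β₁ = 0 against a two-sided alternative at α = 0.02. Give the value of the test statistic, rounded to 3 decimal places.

t = -0.964

SE(b₁) = s/√Sₓₓ = 40.32/√2042.7 = 0.89211.
t = -0.860 / 0.89211 = -0.964.
df = n − 2 = 186.
Two-sided p ≈ 0.3363, which is ≥ 0.02, so fail to reject H₀.
The data do not give significant evidence of an association between class size and test score.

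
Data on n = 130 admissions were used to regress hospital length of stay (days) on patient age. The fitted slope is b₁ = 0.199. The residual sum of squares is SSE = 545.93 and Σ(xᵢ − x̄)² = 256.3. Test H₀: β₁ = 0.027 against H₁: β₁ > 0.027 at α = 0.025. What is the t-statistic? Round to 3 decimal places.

t = 1.333

MSE = SSE/(n − 2) = 545.93/128 = 4.26508.
SE(b₁) = √(MSE/Sₓₓ) = √(4.26508/256.3) = 0.129.
t = (0.199 − 0.027) / 0.129 = 1.333.
df = n − 2 = 128.
One-sided p ≈ 0.0924, which is ≥ 0.025, so fail to reject H₀.
The data do not give significant evidence that the true slope on patient age exceeds 0.027 days per unit.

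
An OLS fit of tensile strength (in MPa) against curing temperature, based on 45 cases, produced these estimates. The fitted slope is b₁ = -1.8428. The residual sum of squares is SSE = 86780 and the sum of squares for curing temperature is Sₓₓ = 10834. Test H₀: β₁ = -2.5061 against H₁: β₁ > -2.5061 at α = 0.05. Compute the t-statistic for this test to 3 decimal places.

MSE = SSE/(n − 2) = 86780/43 = 2018.14.
SE(b₁) = √(MSE/Sₓₓ) = √(2018.14/10834) = 0.4316.
t = (-1.8428 − (-2.5061)) / 0.4316 = 1.537.
df = n − 2 = 43.
One-sided p ≈ 0.0658, which is ≥ 0.05, so fail to reject H₀.
The data do not give significant evidence that the true slope on curing temperature exceeds -2.5061 MPa per unit.

t = 1.537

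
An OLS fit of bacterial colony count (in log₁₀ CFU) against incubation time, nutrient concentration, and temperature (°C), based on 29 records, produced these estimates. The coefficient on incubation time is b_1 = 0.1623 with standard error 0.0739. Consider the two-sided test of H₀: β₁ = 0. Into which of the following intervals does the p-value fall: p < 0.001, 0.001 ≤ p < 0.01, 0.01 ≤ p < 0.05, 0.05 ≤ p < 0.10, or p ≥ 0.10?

0.01 ≤ p < 0.05

t = 0.1623 / 0.0739 = 2.196.
df = n − k − 1 = 29 − 3 − 1 = 25.
Two-sided p = 2·P(T_{25} > |t|) ≈ 0.0376.
So 0.01 ≤ p < 0.05.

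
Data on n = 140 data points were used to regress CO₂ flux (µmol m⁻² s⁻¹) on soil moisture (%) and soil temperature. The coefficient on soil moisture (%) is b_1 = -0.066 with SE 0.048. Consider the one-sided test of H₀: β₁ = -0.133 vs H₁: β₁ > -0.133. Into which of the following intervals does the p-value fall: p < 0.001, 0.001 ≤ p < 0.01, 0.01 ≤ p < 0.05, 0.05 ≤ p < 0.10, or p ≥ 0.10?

0.05 ≤ p < 0.10

t = (-0.066 − (-0.133)) / 0.048 = 1.396.
df = n − k − 1 = 140 − 2 − 1 = 137.
One-sided p = P(T_{137} > t) ≈ 0.0825.
So 0.05 ≤ p < 0.10.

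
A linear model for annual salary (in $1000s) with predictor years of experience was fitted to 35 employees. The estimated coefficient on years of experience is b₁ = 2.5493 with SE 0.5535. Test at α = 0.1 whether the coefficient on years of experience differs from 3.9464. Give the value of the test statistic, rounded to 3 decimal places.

H₀: β₁ = 3.9464 vs H₁: β₁ ≠ 3.9464.
t = (b₁ − β₁⁰)/SE = (2.5493 − 3.9464) / 0.5535 = -2.524.
df = n − 2 = 35 − 2 = 33.
Two-sided p ≈ 0.0166, which is < 0.1, so reject H₀.
There is evidence that the true slope on years of experience differs from 3.9464 $1000s per unit.

t = -2.524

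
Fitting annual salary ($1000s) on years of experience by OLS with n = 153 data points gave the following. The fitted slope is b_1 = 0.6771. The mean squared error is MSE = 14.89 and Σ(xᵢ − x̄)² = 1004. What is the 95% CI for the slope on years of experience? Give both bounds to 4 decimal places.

(0.4365, 0.9177)

SE(b_1) = √(MSE/Sₓₓ) = √(14.89/1004) = 0.121781.
df = n − 2 = 151.
t* = t_{0.025, 151} = 1.975799.
Margin = t* × SE = 1.975799 × 0.121781 = 0.240615.
CI: 0.6771 ± 0.240615 → (0.4365, 0.9177).
With 95% confidence, each one-unit increase in years of experience is associated with a change of between 0.4365 and 0.9177 $1000s in annual salary.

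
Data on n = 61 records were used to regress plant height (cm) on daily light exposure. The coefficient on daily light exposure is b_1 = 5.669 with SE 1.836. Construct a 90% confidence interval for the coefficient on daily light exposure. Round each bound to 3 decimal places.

(2.601, 8.737)

df = n − 2 = 61 − 2 = 59.
t* = t_{0.05, 59} = 1.671093.
Margin = t* × SE = 1.671093 × 1.836 = 3.06813.
CI: 5.669 ± 3.06813 → (2.601, 8.737).
With 90% confidence, each one-unit increase in daily light exposure is associated with a change of between 2.601 and 8.737 cm in plant height.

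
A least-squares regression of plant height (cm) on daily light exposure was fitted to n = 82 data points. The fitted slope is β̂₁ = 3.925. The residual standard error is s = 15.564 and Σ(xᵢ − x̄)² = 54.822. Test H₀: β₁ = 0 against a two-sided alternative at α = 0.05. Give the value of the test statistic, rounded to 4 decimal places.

SE(β̂₁) = s/√Sₓₓ = 15.564/√54.822 = 2.10205.
t = 3.925 / 2.10205 = 1.8672.
df = n − 2 = 80.
Two-sided p ≈ 0.0655, which is ≥ 0.05, so fail to reject H₀.
The data do not give significant evidence of an association between daily light exposure and plant height.

t = 1.8672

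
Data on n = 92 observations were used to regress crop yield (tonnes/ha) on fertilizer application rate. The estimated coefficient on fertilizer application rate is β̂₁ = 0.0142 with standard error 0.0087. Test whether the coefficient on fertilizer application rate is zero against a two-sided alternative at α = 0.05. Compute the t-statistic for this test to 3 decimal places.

H₀: β₁ = 0 vs H₁: β₁ ≠ 0.
t = (β̂₁ − β₁⁰)/SE = 0.0142 / 0.0087 = 1.632.
df = n − 2 = 92 − 2 = 90.
Two-sided p ≈ 0.1061, which is ≥ 0.05, so fail to reject H₀.
The data do not give significant evidence of an association between fertilizer application rate and crop yield.

t = 1.632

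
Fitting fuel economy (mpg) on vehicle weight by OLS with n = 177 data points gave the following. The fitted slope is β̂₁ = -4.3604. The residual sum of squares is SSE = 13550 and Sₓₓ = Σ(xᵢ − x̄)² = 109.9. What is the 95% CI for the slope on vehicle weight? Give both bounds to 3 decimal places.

(-6.017, -2.704)

MSE = SSE/(n − 2) = 13550/175 = 77.4286.
SE(β̂₁) = √(MSE/Sₓₓ) = √(77.4286/109.9) = 0.839367.
df = n − 2 = 175.
t* = t_{0.025, 175} = 1.973612.
Margin = t* × SE = 1.973612 × 0.839367 = 1.65658.
CI: -4.3604 ± 1.65658 → (-6.017, -2.704).
With 95% confidence, each one-unit increase in vehicle weight is associated with a change of between -6.017 and -2.704 mpg in fuel economy.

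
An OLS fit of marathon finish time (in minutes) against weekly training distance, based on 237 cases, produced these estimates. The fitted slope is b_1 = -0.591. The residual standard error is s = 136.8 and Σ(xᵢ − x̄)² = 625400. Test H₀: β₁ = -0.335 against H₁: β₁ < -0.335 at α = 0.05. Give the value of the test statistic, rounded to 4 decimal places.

SE(b_1) = s/√Sₓₓ = 136.8/√625400 = 0.172984.
t = (-0.591 − (-0.335)) / 0.172984 = -1.4799.
df = n − 2 = 235.
One-sided p ≈ 0.0701, which is ≥ 0.05, so fail to reject H₀.
The data do not give significant evidence that the true slope on weekly training distance is below -0.335 minutes per unit.

t = -1.4799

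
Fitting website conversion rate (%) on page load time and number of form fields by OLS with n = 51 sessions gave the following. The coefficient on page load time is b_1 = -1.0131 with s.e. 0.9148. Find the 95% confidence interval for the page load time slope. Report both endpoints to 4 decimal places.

df = n − k − 1 = 51 − 2 − 1 = 48.
t* = t_{0.025, 48} = 2.010635.
Margin = t* × SE = 2.010635 × 0.9148 = 1.839329.
CI: -1.0131 ± 1.839329 → (-2.8524, 0.8262).
With 95% confidence, each one-unit increase in page load time is associated with a change of between -2.8524 and 0.8262 % in website conversion rate, holding the other predictors fixed.

(-2.8524, 0.8262)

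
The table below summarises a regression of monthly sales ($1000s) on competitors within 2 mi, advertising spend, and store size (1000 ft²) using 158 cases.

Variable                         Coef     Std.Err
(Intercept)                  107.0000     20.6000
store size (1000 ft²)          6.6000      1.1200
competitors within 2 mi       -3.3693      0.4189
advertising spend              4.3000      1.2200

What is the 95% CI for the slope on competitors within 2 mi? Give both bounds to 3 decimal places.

Read off: b = -3.3693, SE = 0.4189 for competitors within 2 mi.
df = n − k − 1 = 158 − 3 − 1 = 154.
t* = t_{0.025, 154} = 1.975488.
Margin = t* × SE = 1.975488 × 0.4189 = 0.82753.
CI: -3.3693 ± 0.82753 → (-4.197, -2.542).

(-4.197, -2.542)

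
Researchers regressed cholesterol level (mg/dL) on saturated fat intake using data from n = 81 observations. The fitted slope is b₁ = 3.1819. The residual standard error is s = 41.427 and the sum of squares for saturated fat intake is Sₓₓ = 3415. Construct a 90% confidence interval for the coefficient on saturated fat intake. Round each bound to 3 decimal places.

(2.002, 4.362)

SE(b₁) = s/√Sₓₓ = 41.427/√3415 = 0.708905.
df = n − 2 = 79.
t* = t_{0.05, 79} = 1.664371.
Margin = t* × SE = 1.664371 × 0.708905 = 1.17988.
CI: 3.1819 ± 1.17988 → (2.002, 4.362).
With 90% confidence, each one-unit increase in saturated fat intake is associated with a change of between 2.002 and 4.362 mg/dL in cholesterol level.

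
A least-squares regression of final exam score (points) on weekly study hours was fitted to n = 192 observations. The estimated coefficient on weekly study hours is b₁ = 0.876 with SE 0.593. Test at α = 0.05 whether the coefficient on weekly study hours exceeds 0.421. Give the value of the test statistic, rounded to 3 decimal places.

H₀: β₁ = 0.421 vs H₁: β₁ > 0.421.
t = (b₁ − β₁⁰)/SE = (0.876 − 0.421) / 0.593 = 0.767.
df = n − 2 = 192 − 2 = 190.
One-sided p ≈ 0.2219, which is ≥ 0.05, so fail to reject H₀.
The data do not give significant evidence that the true slope on weekly study hours exceeds 0.421 points per unit.

t = 0.767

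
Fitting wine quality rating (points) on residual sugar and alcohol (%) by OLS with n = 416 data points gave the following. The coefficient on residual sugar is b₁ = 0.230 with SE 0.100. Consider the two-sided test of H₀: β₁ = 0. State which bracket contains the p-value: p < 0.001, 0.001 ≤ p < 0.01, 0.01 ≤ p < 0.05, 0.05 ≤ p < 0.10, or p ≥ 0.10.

0.01 ≤ p < 0.05

t = 0.230 / 0.100 = 2.300.
df = n − k − 1 = 416 − 2 − 1 = 413.
Two-sided p = 2·P(T_{413} > |t|) ≈ 0.0219.
So 0.01 ≤ p < 0.05.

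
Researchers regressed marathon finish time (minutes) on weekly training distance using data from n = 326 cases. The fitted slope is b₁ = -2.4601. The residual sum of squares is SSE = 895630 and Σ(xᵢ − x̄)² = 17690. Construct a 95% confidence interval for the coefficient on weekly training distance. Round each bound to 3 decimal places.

(-3.238, -1.682)

MSE = SSE/(n − 2) = 895630/324 = 2764.29.
SE(b₁) = √(MSE/Sₓₓ) = √(2764.29/17690) = 0.395301.
df = n − 2 = 324.
t* = t_{0.025, 324} = 1.967313.
Margin = t* × SE = 1.967313 × 0.395301 = 0.77768.
CI: -2.4601 ± 0.77768 → (-3.238, -1.682).
With 95% confidence, each one-unit increase in weekly training distance is associated with a change of between -3.238 and -1.682 minutes in marathon finish time.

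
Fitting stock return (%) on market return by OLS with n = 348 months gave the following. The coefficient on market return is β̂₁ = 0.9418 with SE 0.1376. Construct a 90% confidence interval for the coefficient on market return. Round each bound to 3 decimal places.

df = n − 2 = 348 − 2 = 346.
t* = t_{0.05, 346} = 1.649269.
Margin = t* × SE = 1.649269 × 0.1376 = 0.22694.
CI: 0.9418 ± 0.22694 → (0.715, 1.169).
With 90% confidence, each one-unit increase in market return is associated with a change of between 0.715 and 1.169 % in stock return.

(0.715, 1.169)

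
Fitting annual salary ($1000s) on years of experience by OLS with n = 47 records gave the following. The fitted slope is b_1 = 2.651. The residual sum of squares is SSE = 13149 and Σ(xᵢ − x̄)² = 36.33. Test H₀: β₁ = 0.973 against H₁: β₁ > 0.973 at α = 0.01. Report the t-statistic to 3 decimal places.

MSE = SSE/(n − 2) = 13149/45 = 292.2.
SE(b_1) = √(MSE/Sₓₓ) = √(292.2/36.33) = 2.83601.
t = (2.651 − 0.973) / 2.83601 = 0.592.
df = n − 2 = 45.
One-sided p ≈ 0.2785, which is ≥ 0.01, so fail to reject H₀.
The data do not give significant evidence that the true slope on years of experience exceeds 0.973 $1000s per unit.

t = 0.592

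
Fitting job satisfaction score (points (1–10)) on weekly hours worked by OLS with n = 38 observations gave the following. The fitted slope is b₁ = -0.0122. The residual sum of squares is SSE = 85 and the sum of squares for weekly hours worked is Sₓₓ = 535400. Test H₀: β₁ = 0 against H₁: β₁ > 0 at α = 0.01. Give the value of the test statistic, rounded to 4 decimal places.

t = -5.8095

MSE = SSE/(n − 2) = 85/36 = 2.36111.
SE(b₁) = √(MSE/Sₓₓ) = √(2.36111/535400) = 0.0021.
t = -0.0122 / 0.0021 = -5.8095.
df = n − 2 = 36.
One-sided p ≈ 1.0000, which is ≥ 0.01, so fail to reject H₀.
The data do not give significant evidence that the true slope on weekly hours worked is positive.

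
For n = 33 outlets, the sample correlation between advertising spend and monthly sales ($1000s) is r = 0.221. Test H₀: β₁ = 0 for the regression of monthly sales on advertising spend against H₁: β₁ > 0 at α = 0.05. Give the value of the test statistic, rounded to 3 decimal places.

t = r·√(n − 2)/√(1 − r²) = 0.221·√31/√0.951159 = 1.262.
df = n − 2 = 31.
One-sided p ≈ 0.1082, which is ≥ 0.05, so fail to reject H₀.
The data do not give significant evidence of a linear association between advertising spend and monthly sales.

t = 1.262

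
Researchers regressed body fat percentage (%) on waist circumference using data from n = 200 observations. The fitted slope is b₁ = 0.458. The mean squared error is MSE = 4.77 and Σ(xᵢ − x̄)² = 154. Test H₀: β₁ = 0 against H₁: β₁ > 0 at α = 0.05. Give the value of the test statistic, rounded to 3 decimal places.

SE(b₁) = √(MSE/Sₓₓ) = √(4.77/154) = 0.175994.
t = 0.458 / 0.175994 = 2.602.
df = n − 2 = 198.
One-sided p ≈ 0.0050, which is < 0.05, so reject H₀.
There is evidence that the true slope on waist circumference is positive.

t = 2.602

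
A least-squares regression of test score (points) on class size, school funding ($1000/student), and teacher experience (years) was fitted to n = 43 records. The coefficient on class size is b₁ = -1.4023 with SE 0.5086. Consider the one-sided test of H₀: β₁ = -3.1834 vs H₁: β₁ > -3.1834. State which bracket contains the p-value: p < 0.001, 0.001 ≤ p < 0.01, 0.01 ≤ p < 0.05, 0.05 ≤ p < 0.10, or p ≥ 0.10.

t = (-1.4023 − (-3.1834)) / 0.5086 = 3.502.
df = n − k − 1 = 43 − 3 − 1 = 39.
One-sided p = P(T_{39} > t) ≈ 0.0006.
So p < 0.001.

p < 0.001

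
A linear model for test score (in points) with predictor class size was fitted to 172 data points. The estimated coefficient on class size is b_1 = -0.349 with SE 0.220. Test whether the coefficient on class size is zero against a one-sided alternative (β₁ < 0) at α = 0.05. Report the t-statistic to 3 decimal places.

t = -1.586

H₀: β₁ = 0 vs H₁: β₁ < 0.
t = (b_1 − β₁⁰)/SE = -0.349 / 0.220 = -1.586.
df = n − 2 = 172 − 2 = 170.
One-sided p ≈ 0.0573, which is ≥ 0.05, so fail to reject H₀.
The data do not give significant evidence that the true slope on class size is negative.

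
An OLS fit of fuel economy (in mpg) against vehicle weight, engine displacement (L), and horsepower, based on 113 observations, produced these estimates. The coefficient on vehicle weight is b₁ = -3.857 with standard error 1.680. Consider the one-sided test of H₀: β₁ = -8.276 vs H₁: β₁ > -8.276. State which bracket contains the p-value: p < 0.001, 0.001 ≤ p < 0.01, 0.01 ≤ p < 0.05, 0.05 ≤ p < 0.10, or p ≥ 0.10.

0.001 ≤ p < 0.01

t = (-3.857 − (-8.276)) / 1.680 = 2.630.
df = n − k − 1 = 113 − 3 − 1 = 109.
One-sided p = P(T_{109} > t) ≈ 0.0049.
So 0.001 ≤ p < 0.01.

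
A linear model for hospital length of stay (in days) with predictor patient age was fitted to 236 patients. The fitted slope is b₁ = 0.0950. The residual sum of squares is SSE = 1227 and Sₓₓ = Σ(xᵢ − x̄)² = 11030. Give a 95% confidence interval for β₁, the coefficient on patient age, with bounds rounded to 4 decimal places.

MSE = SSE/(n − 2) = 1227/234 = 5.24359.
SE(b₁) = √(MSE/Sₓₓ) = √(5.24359/11030) = 0.0218035.
df = n − 2 = 234.
t* = t_{0.025, 234} = 1.970154.
Margin = t* × SE = 1.970154 × 0.0218035 = 0.042956.
CI: 0.0950 ± 0.042956 → (0.0520, 0.1380).
With 95% confidence, each one-unit increase in patient age is associated with a change of between 0.0520 and 0.1380 days in hospital length of stay.

(0.0520, 0.1380)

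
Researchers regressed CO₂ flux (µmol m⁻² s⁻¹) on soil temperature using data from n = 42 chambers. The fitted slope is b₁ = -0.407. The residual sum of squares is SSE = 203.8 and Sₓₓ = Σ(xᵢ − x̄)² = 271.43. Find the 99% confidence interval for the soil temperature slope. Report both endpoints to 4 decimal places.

(-0.7775, -0.0365)

MSE = SSE/(n − 2) = 203.8/40 = 5.095.
SE(b₁) = √(MSE/Sₓₓ) = √(5.095/271.43) = 0.137007.
df = n − 2 = 40.
t* = t_{0.005, 40} = 2.704459.
Margin = t* × SE = 2.704459 × 0.137007 = 0.370530.
CI: -0.407 ± 0.370530 → (-0.7775, -0.0365).
With 99% confidence, each one-unit increase in soil temperature is associated with a change of between -0.7775 and -0.0365 µmol m⁻² s⁻¹ in CO₂ flux.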